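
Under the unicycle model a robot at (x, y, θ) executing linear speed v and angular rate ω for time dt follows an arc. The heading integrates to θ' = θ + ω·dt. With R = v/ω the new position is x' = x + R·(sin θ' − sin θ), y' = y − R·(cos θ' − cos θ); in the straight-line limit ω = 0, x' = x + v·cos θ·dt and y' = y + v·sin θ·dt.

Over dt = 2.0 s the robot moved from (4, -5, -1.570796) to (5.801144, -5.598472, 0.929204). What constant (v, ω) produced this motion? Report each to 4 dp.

Δθ = 0.929204 − -1.570796 = 2.500000
ω = Δθ/dt = 2.500000/2.0 = 1.2500
R = Δx/(sin θ' − sin θ) = 1.0000
v = R·ω = 1.0000·1.2500 = 1.2500

v = 1.2500, ω = 1.2500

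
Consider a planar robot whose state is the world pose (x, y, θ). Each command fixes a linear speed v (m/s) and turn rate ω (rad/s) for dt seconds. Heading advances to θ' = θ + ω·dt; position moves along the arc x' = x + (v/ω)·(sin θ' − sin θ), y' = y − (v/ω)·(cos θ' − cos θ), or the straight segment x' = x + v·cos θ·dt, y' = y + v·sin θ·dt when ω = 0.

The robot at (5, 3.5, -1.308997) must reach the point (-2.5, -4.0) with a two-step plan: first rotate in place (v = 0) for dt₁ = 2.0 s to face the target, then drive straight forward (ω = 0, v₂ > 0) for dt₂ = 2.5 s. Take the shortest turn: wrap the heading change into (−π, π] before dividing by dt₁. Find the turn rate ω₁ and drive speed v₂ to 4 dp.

ω₁ = -0.5236, v₂ = 4.2426

heading to target = atan2(-4−3.5, -2.5−5) = -2.3562
Δθ = wrap(-2.3562 − -1.3090) = -1.0472; ω₁ = Δθ/dt₁ = -0.5236
distance = √((-2.5−5)² + (-4−3.5)²) = 10.6066; v₂ = distance/dt₂ = 4.2426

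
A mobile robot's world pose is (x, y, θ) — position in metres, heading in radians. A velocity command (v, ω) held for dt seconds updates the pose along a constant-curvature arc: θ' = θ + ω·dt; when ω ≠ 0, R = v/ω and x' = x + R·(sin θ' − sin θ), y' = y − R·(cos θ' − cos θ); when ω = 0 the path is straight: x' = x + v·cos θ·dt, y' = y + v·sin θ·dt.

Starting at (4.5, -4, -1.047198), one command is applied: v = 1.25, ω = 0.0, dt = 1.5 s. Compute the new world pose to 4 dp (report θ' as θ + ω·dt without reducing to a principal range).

θ' = -1.0472 + 0.0·1.5 = -1.0472
ω = 0 → straight: x' = 4.5 + 1.25·cos(-1.0472)·1.5 = 5.4375
y' = -4 + 1.25·sin(-1.0472)·1.5 = -5.6238

(5.4375, -5.6238, -1.0472)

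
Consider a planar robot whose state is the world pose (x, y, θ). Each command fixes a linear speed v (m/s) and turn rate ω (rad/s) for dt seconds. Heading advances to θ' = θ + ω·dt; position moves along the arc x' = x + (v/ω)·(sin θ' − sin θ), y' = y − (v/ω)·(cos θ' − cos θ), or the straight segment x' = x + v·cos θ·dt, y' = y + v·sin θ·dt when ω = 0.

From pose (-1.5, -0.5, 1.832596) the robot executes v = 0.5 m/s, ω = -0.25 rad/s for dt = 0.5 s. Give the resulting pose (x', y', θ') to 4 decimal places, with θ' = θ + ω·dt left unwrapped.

θ' = 1.8326 + -0.25·0.5 = 1.7076
R = v/ω = 0.5/-0.25 = -2.0000
x' = -1.5 + -2.0000·(sin 1.7076 − sin 1.8326) = -1.5495
y' = -0.5 − -2.0000·(cos 1.7076 − cos 1.8326) = -0.2551

(-1.5495, -0.2551, 1.7076)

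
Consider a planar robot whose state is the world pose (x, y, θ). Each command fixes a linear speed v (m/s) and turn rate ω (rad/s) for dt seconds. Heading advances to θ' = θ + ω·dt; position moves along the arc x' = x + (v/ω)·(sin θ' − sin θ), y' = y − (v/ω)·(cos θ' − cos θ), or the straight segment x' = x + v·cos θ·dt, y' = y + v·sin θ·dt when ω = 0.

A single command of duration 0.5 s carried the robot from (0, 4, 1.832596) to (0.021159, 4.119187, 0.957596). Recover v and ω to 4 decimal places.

v = 0.2500, ω = -1.7500

Δθ = 0.957596 − 1.832596 = -0.875000
ω = Δθ/dt = -0.875000/0.5 = -1.7500
R = −Δy/(cos θ' − cos θ) = -0.1429
v = R·ω = -0.1429·-1.7500 = 0.2500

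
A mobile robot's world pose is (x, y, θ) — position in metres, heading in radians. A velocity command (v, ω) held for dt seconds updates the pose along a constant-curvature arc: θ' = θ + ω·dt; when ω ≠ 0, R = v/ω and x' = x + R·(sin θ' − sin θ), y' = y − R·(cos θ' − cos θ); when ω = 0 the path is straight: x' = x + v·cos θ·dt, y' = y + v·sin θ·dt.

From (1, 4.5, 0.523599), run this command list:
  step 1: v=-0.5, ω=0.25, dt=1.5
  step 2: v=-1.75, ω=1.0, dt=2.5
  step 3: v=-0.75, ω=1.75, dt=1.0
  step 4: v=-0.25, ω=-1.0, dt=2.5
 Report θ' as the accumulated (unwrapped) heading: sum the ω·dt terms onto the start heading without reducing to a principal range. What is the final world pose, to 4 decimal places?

(2.8736, 2.1525, 2.6486)

step 1: θ'=0.8986 (R=-2.0000) → pose (0.4351, 4.0134, 0.8986)
step 2: θ'=3.3986 (R=-1.7500) → pose (2.2492, 1.2311, 3.3986)
step 3: θ'=5.1486 (R=-0.4286) → pose (2.5287, 1.8267, 5.1486)
step 4: θ'=2.6486 (R=0.2500) → pose (2.8736, 2.1525, 2.6486)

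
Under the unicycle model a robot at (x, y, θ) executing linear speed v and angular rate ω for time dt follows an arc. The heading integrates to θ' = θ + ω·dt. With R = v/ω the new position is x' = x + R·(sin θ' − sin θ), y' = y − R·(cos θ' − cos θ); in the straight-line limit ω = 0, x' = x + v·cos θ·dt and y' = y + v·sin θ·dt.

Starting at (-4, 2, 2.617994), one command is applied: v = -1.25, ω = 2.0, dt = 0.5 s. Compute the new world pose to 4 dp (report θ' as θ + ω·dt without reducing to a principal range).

(-3.4009, 1.9859, 3.6180)

θ' = 2.6180 + 2.0·0.5 = 3.6180
R = v/ω = -1.25/2.0 = -0.6250
x' = -4 + -0.6250·(sin 3.6180 − sin 2.6180) = -3.4009
y' = 2 − -0.6250·(cos 3.6180 − cos 2.6180) = 1.9859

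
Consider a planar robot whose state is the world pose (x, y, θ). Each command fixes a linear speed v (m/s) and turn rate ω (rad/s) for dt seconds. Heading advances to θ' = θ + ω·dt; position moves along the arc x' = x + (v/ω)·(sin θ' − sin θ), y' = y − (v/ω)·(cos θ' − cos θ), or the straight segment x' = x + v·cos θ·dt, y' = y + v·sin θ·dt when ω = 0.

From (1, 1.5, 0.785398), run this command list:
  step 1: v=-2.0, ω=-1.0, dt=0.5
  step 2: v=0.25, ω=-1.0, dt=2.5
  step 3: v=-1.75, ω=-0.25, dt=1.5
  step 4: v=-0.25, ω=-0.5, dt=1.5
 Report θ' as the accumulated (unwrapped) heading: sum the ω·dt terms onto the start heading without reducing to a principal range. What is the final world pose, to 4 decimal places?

step 1: θ'=0.2854 (R=2.0000) → pose (0.1489, 0.9951, 0.2854)
step 2: θ'=-2.2146 (R=-0.2500) → pose (0.4192, 0.6052, -2.2146)
step 3: θ'=-2.5896 (R=7.0000) → pose (2.3472, 2.3638, -2.5896)
step 4: θ'=-3.3396 (R=0.5000) → pose (2.7078, 2.4283, -3.3396)

(2.7078, 2.4283, -3.3396)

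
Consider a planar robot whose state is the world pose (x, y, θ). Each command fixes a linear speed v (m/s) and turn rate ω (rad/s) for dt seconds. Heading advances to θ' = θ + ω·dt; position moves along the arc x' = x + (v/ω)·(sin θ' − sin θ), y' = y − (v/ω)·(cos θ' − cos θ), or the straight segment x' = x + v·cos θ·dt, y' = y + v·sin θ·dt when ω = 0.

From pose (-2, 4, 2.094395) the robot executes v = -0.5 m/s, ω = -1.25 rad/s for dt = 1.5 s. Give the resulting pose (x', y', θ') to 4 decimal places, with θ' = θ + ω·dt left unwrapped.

(-2.2594, 3.4096, 0.2194)

θ' = 2.0944 + -1.25·1.5 = 0.2194
R = v/ω = -0.5/-1.25 = 0.4000
x' = -2 + 0.4000·(sin 0.2194 − sin 2.0944) = -2.2594
y' = 4 − 0.4000·(cos 0.2194 − cos 2.0944) = 3.4096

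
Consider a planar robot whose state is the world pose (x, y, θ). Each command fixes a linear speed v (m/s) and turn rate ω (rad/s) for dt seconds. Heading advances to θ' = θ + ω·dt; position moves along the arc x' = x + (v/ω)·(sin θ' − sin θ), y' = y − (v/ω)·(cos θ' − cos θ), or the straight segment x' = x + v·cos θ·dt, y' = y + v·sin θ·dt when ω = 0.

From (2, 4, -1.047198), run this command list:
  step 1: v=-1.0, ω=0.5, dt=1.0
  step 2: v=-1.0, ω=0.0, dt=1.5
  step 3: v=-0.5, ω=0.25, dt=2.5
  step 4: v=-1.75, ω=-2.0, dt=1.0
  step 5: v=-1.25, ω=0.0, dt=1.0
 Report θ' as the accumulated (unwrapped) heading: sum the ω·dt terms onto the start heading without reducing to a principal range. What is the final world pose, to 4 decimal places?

(-1.6277, 8.1215, -1.9222)

step 1: θ'=-0.5472 (R=-2.0000) → pose (1.3085, 4.7080, -0.5472)
step 2: θ'=-0.5472 (straight) → pose (0.0276, 5.4884, -0.5472)
step 3: θ'=0.0778 (R=-2.0000) → pose (-1.1685, 5.7744, 0.0778)
step 4: θ'=-1.9222 (R=0.8750) → pose (-2.0580, 6.9479, -1.9222)
step 5: θ'=-1.9222 (straight) → pose (-1.6277, 8.1215, -1.9222)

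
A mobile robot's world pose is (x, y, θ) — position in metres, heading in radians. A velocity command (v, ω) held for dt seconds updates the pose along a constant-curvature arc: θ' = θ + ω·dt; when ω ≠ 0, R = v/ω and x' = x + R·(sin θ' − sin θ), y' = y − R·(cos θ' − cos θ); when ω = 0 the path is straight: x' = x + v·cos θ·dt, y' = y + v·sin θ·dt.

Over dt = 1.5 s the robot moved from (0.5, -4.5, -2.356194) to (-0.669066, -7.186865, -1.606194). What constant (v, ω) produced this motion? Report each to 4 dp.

v = 2.0000, ω = 0.5000

Δθ = -1.606194 − -2.356194 = 0.750000
ω = Δθ/dt = 0.750000/1.5 = 0.5000
R = −Δy/(cos θ' − cos θ) = 4.0000
v = R·ω = 4.0000·0.5000 = 2.0000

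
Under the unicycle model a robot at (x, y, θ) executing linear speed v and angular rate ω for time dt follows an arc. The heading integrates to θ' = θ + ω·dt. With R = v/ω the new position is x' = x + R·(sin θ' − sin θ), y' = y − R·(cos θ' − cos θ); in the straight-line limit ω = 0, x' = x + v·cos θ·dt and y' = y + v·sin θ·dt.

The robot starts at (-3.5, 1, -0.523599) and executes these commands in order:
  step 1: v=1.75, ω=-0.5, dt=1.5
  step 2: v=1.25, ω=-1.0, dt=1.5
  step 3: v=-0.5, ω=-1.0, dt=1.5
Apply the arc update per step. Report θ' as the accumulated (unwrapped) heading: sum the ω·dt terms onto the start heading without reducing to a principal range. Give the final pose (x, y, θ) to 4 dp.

step 1: θ'=-1.2736 (R=-3.5000) → pose (-1.9034, -1.0061, -1.2736)
step 2: θ'=-2.7736 (R=-1.2500) → pose (-2.6490, -2.5385, -2.7736)
step 3: θ'=-4.2736 (R=0.5000) → pose (-2.0165, -2.7926, -4.2736)

(-2.0165, -2.7926, -4.2736)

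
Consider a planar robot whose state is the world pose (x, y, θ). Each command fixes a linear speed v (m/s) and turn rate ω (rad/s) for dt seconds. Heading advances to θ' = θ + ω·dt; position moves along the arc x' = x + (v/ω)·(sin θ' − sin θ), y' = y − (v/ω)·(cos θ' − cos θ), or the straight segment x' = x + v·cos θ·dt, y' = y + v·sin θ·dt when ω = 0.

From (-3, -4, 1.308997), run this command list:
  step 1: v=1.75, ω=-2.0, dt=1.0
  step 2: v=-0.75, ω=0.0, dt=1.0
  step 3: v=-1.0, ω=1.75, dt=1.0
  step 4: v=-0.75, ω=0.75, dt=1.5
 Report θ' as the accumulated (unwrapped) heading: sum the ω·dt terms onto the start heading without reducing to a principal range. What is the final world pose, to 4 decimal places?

(-2.9835, -4.2999, 2.1840)

step 1: θ'=-0.6910 (R=-0.8750) → pose (-1.5972, -3.5522, -0.6910)
step 2: θ'=-0.6910 (straight) → pose (-2.1751, -3.0742, -0.6910)
step 3: θ'=1.0590 (R=-0.5714) → pose (-3.0375, -3.2347, 1.0590)
step 4: θ'=2.1840 (R=-1.0000) → pose (-2.9835, -4.2999, 2.1840)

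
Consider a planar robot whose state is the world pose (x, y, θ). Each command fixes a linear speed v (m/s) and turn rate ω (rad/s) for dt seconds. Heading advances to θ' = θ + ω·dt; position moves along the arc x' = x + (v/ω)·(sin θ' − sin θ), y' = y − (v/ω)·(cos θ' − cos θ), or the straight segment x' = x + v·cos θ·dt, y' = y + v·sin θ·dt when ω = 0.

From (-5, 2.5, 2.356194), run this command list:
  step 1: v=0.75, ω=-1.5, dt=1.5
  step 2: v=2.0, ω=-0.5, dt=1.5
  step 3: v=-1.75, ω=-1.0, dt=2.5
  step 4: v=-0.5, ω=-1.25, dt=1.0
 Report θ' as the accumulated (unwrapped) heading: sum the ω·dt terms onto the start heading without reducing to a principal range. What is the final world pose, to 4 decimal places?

(-0.4412, 5.4475, -4.3938)

step 1: θ'=0.1062 (R=-0.5000) → pose (-4.6994, 3.3507, 0.1062)
step 2: θ'=-0.6438 (R=-4.0000) → pose (-1.8745, 2.5725, -0.6438)
step 3: θ'=-3.1438 (R=1.7500) → pose (-0.8202, 5.7222, -3.1438)
step 4: θ'=-4.3938 (R=0.4000) → pose (-0.4412, 5.4475, -4.3938)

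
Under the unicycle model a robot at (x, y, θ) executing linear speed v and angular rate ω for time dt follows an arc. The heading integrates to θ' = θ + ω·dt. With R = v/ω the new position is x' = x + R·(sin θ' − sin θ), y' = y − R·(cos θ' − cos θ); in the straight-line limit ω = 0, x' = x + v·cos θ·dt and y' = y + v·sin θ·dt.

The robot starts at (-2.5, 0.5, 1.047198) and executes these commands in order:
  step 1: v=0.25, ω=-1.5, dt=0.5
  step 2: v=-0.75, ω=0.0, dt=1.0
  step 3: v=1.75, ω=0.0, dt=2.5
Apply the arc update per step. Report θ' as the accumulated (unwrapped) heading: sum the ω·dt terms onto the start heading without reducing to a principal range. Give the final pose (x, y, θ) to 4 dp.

step 1: θ'=0.2972 (R=-0.1667) → pose (-2.4045, 0.5760, 0.2972)
step 2: θ'=0.2972 (straight) → pose (-3.1216, 0.3564, 0.2972)
step 3: θ'=0.2972 (straight) → pose (1.0616, 1.6376, 0.2972)

(1.0616, 1.6376, 0.2972)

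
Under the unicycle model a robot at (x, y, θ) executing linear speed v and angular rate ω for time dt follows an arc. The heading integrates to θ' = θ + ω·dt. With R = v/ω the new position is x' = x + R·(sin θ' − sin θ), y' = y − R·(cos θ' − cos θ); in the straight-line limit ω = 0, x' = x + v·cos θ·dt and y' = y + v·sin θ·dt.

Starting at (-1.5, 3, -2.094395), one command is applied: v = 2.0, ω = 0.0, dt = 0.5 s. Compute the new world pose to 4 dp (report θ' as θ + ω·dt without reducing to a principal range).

θ' = -2.0944 + 0.0·0.5 = -2.0944
ω = 0 → straight: x' = -1.5 + 2.0·cos(-2.0944)·0.5 = -2.0000
y' = 3 + 2.0·sin(-2.0944)·0.5 = 2.1340

(-2.0000, 2.1340, -2.0944)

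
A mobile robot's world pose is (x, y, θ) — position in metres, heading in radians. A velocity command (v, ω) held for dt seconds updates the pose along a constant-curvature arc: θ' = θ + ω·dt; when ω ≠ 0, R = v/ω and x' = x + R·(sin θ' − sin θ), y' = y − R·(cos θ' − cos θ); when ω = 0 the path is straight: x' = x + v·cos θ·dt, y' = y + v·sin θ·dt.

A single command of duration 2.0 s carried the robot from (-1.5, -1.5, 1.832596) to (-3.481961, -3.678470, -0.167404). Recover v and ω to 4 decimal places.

v = -1.7500, ω = -1.0000

Δθ = -0.167404 − 1.832596 = -2.000000
ω = Δθ/dt = -2.000000/2.0 = -1.0000
R = −Δy/(cos θ' − cos θ) = 1.7500
v = R·ω = 1.7500·-1.0000 = -1.7500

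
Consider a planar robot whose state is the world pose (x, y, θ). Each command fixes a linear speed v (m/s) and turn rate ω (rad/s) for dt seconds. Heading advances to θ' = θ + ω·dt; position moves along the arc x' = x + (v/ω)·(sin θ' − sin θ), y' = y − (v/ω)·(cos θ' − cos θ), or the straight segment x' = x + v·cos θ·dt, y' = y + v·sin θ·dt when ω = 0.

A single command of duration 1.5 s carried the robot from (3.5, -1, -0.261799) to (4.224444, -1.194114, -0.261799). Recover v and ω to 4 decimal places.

v = 0.5000, ω = 0.0000

Δθ = -0.261799 − -0.261799 = 0.000000
ω = Δθ/dt = 0.000000/1.5 = 0.0000
ω = 0 → v = (Δx·cos θ + Δy·sin θ)/dt = 0.5000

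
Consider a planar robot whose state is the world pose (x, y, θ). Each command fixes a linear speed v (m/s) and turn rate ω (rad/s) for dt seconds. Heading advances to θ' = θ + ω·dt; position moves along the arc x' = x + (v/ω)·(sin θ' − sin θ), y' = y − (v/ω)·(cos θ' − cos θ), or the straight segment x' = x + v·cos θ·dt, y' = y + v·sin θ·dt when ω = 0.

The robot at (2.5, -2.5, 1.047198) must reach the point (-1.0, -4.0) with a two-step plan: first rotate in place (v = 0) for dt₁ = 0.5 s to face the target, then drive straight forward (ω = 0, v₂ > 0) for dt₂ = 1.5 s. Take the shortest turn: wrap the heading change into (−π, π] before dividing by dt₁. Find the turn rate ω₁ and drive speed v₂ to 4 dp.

ω₁ = 4.9986, v₂ = 2.5386

heading to target = atan2(-4−-2.5, -1−2.5) = -2.7367
Δθ = wrap(-2.7367 − 1.0472) = 2.4993; ω₁ = Δθ/dt₁ = 4.9986
distance = √((-1−2.5)² + (-4−-2.5)²) = 3.8079; v₂ = distance/dt₂ = 2.5386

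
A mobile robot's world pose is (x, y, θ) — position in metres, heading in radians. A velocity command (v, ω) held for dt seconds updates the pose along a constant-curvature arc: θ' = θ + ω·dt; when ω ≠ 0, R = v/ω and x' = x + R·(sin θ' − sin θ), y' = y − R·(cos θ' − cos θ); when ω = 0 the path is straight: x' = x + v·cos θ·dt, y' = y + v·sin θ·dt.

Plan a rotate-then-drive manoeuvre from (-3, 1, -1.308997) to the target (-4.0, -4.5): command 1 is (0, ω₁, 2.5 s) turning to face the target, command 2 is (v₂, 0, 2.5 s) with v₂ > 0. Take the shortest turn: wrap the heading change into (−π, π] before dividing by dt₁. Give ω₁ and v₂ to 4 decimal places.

ω₁ = -0.1767, v₂ = 2.2361

heading to target = atan2(-4.5−1, -4−-3) = -1.7506
Δθ = wrap(-1.7506 − -1.3090) = -0.4417; ω₁ = Δθ/dt₁ = -0.1767
distance = √((-4−-3)² + (-4.5−1)²) = 5.5902; v₂ = distance/dt₂ = 2.2361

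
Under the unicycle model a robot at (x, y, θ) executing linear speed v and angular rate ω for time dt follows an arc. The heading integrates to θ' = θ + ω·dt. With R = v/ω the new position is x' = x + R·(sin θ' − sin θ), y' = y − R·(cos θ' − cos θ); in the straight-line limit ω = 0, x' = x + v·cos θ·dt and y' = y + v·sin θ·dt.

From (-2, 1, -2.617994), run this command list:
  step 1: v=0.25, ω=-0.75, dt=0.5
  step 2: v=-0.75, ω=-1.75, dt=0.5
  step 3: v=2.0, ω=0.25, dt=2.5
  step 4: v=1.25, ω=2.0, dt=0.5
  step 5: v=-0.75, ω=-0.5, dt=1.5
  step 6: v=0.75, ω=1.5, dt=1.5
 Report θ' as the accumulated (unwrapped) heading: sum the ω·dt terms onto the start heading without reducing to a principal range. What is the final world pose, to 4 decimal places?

step 1: θ'=-2.9930 (R=-0.3333) → pose (-2.1173, 0.9590, -2.9930)
step 2: θ'=-3.8680 (R=0.4286) → pose (-1.7692, 0.8556, -3.8680)
step 3: θ'=-3.2430 (R=8.0000) → pose (-6.2729, 2.8339, -3.2430)
step 4: θ'=-2.2430 (R=0.6250) → pose (-6.8252, 2.6013, -2.2430)
step 5: θ'=-2.9930 (R=1.5000) → pose (-5.8736, 3.1507, -2.9930)
step 6: θ'=-0.7430 (R=0.5000) → pose (-6.1378, 2.2880, -0.7430)

(-6.1378, 2.2880, -0.7430)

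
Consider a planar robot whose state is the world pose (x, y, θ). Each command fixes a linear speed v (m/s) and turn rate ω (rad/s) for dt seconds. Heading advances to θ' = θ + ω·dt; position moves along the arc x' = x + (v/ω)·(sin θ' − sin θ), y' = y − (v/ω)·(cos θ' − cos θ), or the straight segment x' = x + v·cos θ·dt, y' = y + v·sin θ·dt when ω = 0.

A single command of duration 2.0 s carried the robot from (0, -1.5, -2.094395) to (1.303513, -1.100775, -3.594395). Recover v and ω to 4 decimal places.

v = -0.7500, ω = -0.7500

Δθ = -3.594395 − -2.094395 = -1.500000
ω = Δθ/dt = -1.500000/2.0 = -0.7500
R = Δx/(sin θ' − sin θ) = 1.0000
v = R·ω = 1.0000·-0.7500 = -0.7500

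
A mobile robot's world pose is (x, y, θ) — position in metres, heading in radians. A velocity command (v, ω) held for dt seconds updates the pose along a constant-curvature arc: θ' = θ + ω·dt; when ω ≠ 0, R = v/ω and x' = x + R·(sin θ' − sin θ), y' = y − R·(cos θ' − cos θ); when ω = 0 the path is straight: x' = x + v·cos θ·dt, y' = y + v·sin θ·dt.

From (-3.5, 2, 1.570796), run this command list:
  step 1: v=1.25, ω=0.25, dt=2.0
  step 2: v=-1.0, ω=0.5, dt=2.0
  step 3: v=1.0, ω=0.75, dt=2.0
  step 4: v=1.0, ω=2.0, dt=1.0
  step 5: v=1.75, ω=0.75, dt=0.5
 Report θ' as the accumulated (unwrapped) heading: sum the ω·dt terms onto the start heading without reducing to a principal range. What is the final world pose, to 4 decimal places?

(-2.5023, 2.0670, 6.9458)

step 1: θ'=2.0708 (R=5.0000) → pose (-4.1121, 4.3971, 2.0708)
step 2: θ'=3.0708 (R=-2.0000) → pose (-2.4984, 3.3610, 3.0708)
step 3: θ'=4.5708 (R=1.3333) → pose (-3.9127, 2.2192, 4.5708)
step 4: θ'=6.5708 (R=0.5000) → pose (-3.2759, 1.6691, 6.5708)
step 5: θ'=6.9458 (R=2.3333) → pose (-2.5023, 2.0670, 6.9458)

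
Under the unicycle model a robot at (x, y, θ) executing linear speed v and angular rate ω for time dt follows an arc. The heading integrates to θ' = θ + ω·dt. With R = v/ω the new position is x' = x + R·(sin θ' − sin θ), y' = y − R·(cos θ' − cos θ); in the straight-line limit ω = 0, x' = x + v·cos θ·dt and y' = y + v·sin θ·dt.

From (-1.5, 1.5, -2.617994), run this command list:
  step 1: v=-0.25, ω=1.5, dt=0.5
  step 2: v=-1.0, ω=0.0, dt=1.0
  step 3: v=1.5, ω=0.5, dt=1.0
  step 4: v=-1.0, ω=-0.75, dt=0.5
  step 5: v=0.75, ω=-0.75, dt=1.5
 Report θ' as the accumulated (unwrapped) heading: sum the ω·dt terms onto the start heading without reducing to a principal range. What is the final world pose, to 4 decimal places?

step 1: θ'=-1.8680 (R=-0.1667) → pose (-1.4240, 1.5955, -1.8680)
step 2: θ'=-1.8680 (straight) → pose (-1.1311, 2.5517, -1.8680)
step 3: θ'=-1.3680 (R=3.0000) → pose (-1.2012, 1.0689, -1.3680)
step 4: θ'=-1.7430 (R=1.3333) → pose (-1.2088, 1.5659, -1.7430)
step 5: θ'=-2.8680 (R=-1.0000) → pose (-1.9238, 0.7745, -2.8680)

(-1.9238, 0.7745, -2.8680)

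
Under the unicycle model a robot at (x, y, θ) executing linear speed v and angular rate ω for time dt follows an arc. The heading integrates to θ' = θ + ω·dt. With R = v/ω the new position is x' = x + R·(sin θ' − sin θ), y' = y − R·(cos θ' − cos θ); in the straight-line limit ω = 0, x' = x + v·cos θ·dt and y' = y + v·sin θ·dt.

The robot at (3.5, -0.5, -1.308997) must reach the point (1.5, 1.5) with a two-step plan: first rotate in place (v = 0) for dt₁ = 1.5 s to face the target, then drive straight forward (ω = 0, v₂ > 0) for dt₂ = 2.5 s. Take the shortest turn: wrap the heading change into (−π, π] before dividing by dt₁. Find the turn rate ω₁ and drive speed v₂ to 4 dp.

heading to target = atan2(1.5−-0.5, 1.5−3.5) = 2.3562
Δθ = wrap(2.3562 − -1.3090) = -2.6180; ω₁ = Δθ/dt₁ = -1.7453
distance = √((1.5−3.5)² + (1.5−-0.5)²) = 2.8284; v₂ = distance/dt₂ = 1.1314

ω₁ = -1.7453, v₂ = 1.1314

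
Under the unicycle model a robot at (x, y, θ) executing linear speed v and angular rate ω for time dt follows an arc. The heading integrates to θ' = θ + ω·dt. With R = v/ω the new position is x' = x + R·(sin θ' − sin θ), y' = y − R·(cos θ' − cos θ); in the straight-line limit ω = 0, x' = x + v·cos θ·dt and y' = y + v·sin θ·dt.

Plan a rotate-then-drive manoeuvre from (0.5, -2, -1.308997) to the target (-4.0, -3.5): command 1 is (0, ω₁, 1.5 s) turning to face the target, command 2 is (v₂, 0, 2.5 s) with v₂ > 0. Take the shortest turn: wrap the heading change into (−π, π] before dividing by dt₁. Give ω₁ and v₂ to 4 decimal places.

ω₁ = -1.0072, v₂ = 1.8974

heading to target = atan2(-3.5−-2, -4−0.5) = -2.8198
Δθ = wrap(-2.8198 − -1.3090) = -1.5108; ω₁ = Δθ/dt₁ = -1.0072
distance = √((-4−0.5)² + (-3.5−-2)²) = 4.7434; v₂ = distance/dt₂ = 1.8974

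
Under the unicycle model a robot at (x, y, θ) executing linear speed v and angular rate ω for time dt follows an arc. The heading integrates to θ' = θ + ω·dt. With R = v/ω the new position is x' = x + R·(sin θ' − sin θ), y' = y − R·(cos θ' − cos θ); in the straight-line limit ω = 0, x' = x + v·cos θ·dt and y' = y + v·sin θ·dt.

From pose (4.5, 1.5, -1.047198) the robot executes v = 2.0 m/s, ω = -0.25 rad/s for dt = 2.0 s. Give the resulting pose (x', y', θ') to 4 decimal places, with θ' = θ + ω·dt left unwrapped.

(5.5696, -2.3112, -1.5472)

θ' = -1.0472 + -0.25·2.0 = -1.5472
R = v/ω = 2.0/-0.25 = -8.0000
x' = 4.5 + -8.0000·(sin -1.5472 − sin -1.0472) = 5.5696
y' = 1.5 − -8.0000·(cos -1.5472 − cos -1.0472) = -2.3112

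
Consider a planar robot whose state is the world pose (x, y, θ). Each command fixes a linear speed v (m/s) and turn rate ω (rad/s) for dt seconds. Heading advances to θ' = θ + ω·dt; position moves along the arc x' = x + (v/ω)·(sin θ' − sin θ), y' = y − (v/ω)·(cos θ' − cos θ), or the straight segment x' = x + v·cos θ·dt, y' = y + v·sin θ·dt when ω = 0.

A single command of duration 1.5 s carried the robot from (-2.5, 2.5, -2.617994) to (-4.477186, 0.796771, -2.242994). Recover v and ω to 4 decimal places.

Δθ = -2.242994 − -2.617994 = 0.375000
ω = Δθ/dt = 0.375000/1.5 = 0.2500
R = Δx/(sin θ' − sin θ) = 7.0000
v = R·ω = 7.0000·0.2500 = 1.7500

v = 1.7500, ω = 0.2500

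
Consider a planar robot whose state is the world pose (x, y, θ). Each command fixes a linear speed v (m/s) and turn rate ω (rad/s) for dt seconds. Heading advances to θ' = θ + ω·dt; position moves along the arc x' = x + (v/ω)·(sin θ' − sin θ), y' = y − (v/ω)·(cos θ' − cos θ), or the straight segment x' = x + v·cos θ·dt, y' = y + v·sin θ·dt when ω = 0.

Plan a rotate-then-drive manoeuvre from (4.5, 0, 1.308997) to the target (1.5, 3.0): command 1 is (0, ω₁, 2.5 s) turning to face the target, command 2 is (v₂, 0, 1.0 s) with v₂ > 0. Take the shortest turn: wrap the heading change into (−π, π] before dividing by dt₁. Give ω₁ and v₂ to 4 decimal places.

heading to target = atan2(3−0, 1.5−4.5) = 2.3562
Δθ = wrap(2.3562 − 1.3090) = 1.0472; ω₁ = Δθ/dt₁ = 0.4189
distance = √((1.5−4.5)² + (3−0)²) = 4.2426; v₂ = distance/dt₂ = 4.2426

ω₁ = 0.4189, v₂ = 4.2426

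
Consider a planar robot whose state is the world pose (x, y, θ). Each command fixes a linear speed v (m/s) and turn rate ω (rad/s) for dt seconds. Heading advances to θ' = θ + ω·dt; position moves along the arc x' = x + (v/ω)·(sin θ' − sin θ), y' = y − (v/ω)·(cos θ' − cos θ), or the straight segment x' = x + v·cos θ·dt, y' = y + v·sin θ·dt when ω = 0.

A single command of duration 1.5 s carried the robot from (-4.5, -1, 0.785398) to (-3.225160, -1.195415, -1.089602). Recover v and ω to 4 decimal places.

v = 1.0000, ω = -1.2500

Δθ = -1.089602 − 0.785398 = -1.875000
ω = Δθ/dt = -1.875000/1.5 = -1.2500
R = Δx/(sin θ' − sin θ) = -0.8000
v = R·ω = -0.8000·-1.2500 = 1.0000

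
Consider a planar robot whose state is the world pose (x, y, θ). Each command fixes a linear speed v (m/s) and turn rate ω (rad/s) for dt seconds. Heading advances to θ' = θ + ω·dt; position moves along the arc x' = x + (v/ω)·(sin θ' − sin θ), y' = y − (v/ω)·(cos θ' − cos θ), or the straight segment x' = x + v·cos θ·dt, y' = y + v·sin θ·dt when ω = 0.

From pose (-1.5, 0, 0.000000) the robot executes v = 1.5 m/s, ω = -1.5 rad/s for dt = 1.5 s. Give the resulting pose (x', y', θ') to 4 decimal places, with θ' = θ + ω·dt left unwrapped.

(-0.7219, -1.6282, -2.2500)

θ' = 0.0000 + -1.5·1.5 = -2.2500
R = v/ω = 1.5/-1.5 = -1.0000
x' = -1.5 + -1.0000·(sin -2.2500 − sin 0.0000) = -0.7219
y' = 0 − -1.0000·(cos -2.2500 − cos 0.0000) = -1.6282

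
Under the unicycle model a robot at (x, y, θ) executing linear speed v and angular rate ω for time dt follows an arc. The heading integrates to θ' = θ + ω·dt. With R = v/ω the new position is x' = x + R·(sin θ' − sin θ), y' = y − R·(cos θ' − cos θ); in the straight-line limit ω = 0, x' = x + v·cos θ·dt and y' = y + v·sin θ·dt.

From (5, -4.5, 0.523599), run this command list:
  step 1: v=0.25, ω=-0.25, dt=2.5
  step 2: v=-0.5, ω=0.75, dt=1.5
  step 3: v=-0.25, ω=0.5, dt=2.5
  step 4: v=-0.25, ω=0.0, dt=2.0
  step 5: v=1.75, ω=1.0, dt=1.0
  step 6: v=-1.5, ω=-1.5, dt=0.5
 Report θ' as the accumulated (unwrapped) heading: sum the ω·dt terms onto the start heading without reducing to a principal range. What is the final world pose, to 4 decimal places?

(4.4784, -5.2250, 2.5236)

step 1: θ'=-0.1014 (R=-1.0000) → pose (5.6012, -4.3712, -0.1014)
step 2: θ'=1.0236 (R=-0.6667) → pose (4.9644, -4.6875, 1.0236)
step 3: θ'=2.2736 (R=-0.5000) → pose (5.0099, -5.2709, 2.2736)
step 4: θ'=2.2736 (straight) → pose (5.3331, -5.6524, 2.2736)
step 5: θ'=3.2736 (R=1.7500) → pose (3.7674, -5.0487, 3.2736)
step 6: θ'=2.5236 (R=1.0000) → pose (4.4784, -5.2250, 2.5236)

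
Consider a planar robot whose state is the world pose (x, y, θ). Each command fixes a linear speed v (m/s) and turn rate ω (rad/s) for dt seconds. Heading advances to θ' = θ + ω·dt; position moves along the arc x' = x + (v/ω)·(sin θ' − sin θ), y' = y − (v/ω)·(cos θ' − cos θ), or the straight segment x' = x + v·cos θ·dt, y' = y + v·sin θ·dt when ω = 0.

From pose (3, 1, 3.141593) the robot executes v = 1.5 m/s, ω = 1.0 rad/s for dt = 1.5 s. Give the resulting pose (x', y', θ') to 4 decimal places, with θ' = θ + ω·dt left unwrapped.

θ' = 3.1416 + 1.0·1.5 = 4.6416
R = v/ω = 1.5/1.0 = 1.5000
x' = 3 + 1.5000·(sin 4.6416 − sin 3.1416) = 1.5038
y' = 1 − 1.5000·(cos 4.6416 − cos 3.1416) = -0.3939

(1.5038, -0.3939, 4.6416)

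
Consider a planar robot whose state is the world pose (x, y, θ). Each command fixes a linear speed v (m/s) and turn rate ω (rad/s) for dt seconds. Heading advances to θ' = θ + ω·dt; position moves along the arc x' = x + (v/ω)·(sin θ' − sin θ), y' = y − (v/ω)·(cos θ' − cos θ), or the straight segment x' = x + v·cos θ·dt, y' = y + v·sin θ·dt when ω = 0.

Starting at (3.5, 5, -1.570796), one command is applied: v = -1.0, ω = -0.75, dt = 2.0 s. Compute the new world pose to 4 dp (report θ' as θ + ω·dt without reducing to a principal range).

θ' = -1.5708 + -0.75·2.0 = -3.0708
R = v/ω = -1.0/-0.75 = 1.3333
x' = 3.5 + 1.3333·(sin -3.0708 − sin -1.5708) = 4.7390
y' = 5 − 1.3333·(cos -3.0708 − cos -1.5708) = 6.3300

(4.7390, 6.3300, -3.0708)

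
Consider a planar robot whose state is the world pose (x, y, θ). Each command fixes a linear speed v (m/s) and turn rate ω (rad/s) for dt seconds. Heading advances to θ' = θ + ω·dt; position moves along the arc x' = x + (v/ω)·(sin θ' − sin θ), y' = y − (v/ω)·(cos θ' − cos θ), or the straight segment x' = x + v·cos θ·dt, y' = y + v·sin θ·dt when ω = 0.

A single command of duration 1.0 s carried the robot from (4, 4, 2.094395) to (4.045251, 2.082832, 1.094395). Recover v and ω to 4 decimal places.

Δθ = 1.094395 − 2.094395 = -1.000000
ω = Δθ/dt = -1.000000/1.0 = -1.0000
R = −Δy/(cos θ' − cos θ) = 2.0000
v = R·ω = 2.0000·-1.0000 = -2.0000

v = -2.0000, ω = -1.0000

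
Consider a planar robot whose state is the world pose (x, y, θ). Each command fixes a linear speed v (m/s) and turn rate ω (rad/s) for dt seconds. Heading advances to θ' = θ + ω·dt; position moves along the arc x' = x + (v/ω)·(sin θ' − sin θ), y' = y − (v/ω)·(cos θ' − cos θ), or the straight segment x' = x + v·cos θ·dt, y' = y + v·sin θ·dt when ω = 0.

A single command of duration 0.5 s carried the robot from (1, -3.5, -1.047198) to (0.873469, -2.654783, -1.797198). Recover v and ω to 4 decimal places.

Δθ = -1.797198 − -1.047198 = -0.750000
ω = Δθ/dt = -0.750000/0.5 = -1.5000
R = −Δy/(cos θ' − cos θ) = 1.1667
v = R·ω = 1.1667·-1.5000 = -1.7500

v = -1.7500, ω = -1.5000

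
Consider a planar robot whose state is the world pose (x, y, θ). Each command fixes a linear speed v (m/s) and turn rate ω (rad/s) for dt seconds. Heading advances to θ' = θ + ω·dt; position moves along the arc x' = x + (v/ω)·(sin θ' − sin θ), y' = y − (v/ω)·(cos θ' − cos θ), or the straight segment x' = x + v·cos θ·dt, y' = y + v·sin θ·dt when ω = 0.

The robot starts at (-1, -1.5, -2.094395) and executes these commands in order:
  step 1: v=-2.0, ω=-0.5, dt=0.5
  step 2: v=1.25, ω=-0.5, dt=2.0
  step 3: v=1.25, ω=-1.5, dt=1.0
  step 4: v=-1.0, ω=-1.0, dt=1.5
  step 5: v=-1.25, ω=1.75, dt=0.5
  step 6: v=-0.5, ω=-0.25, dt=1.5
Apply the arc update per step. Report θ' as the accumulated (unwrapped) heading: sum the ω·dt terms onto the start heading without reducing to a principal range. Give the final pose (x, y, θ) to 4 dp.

(-5.5673, -2.0071, -5.8444)

step 1: θ'=-2.3444 (R=4.0000) → pose (-0.3975, -0.7051, -2.3444)
step 2: θ'=-3.3444 (R=-2.5000) → pose (-2.6895, -1.4071, -3.3444)
step 3: θ'=-4.8444 (R=-0.8333) → pose (-3.3478, -0.4812, -4.8444)
step 4: θ'=-6.3444 (R=1.0000) → pose (-4.4003, -1.3477, -6.3444)
step 5: θ'=-5.4694 (R=-0.7143) → pose (-4.9632, -1.5701, -5.4694)
step 6: θ'=-5.8444 (R=2.0000) → pose (-5.5673, -2.0071, -5.8444)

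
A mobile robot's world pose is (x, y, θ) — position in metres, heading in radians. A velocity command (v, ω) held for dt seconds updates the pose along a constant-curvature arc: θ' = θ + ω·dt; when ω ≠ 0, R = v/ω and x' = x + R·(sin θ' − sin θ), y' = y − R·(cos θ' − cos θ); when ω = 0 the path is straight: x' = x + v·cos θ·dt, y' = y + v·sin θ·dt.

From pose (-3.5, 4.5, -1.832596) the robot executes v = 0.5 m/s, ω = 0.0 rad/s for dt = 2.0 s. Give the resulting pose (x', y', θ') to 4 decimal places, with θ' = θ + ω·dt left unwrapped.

(-3.7588, 3.5341, -1.8326)

θ' = -1.8326 + 0.0·2.0 = -1.8326
ω = 0 → straight: x' = -3.5 + 0.5·cos(-1.8326)·2.0 = -3.7588
y' = 4.5 + 0.5·sin(-1.8326)·2.0 = 3.5341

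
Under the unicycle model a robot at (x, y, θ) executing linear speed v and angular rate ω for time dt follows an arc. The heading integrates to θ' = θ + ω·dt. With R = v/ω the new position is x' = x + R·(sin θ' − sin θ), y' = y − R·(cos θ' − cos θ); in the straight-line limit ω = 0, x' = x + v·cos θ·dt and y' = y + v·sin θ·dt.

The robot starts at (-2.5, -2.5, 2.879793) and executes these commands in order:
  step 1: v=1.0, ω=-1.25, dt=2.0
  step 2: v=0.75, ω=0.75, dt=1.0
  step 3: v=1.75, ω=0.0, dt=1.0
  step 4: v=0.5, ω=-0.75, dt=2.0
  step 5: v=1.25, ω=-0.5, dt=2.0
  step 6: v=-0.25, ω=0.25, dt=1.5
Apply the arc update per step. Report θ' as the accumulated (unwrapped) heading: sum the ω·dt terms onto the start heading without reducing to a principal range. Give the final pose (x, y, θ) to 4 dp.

step 1: θ'=0.3798 (R=-0.8000) → pose (-2.5895, -0.9843, 0.3798)
step 2: θ'=1.1298 (R=1.0000) → pose (-2.0559, -0.4824, 1.1298)
step 3: θ'=1.1298 (straight) → pose (-1.3089, 1.1002, 1.1298)
step 4: θ'=-0.3702 (R=-0.6667) → pose (-0.4649, 1.4371, -0.3702)
step 5: θ'=-1.3702 (R=-2.5000) → pose (1.0805, -0.3954, -1.3702)
step 6: θ'=-0.9952 (R=-1.0000) → pose (0.9394, -0.0503, -0.9952)

(0.9394, -0.0503, -0.9952)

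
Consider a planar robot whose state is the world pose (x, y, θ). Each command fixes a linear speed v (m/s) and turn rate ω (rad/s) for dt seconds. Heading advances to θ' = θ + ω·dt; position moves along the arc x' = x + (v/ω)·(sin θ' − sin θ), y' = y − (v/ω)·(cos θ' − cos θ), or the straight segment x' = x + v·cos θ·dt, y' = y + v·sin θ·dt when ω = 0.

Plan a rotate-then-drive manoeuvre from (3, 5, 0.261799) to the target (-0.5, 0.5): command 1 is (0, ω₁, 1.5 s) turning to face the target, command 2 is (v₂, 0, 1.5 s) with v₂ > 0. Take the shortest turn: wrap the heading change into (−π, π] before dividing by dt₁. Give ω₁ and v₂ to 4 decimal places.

ω₁ = -1.6624, v₂ = 3.8006

heading to target = atan2(0.5−5, -0.5−3) = -2.2318
Δθ = wrap(-2.2318 − 0.2618) = -2.4936; ω₁ = Δθ/dt₁ = -1.6624
distance = √((-0.5−3)² + (0.5−5)²) = 5.7009; v₂ = distance/dt₂ = 3.8006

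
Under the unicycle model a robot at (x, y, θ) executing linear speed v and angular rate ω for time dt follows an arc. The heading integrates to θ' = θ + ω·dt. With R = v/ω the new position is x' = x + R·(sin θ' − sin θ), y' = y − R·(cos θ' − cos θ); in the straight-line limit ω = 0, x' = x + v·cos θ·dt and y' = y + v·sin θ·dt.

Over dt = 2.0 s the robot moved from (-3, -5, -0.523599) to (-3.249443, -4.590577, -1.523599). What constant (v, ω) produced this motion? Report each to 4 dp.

Δθ = -1.523599 − -0.523599 = -1.000000
ω = Δθ/dt = -1.000000/2.0 = -0.5000
R = −Δy/(cos θ' − cos θ) = 0.5000
v = R·ω = 0.5000·-0.5000 = -0.2500

v = -0.2500, ω = -0.5000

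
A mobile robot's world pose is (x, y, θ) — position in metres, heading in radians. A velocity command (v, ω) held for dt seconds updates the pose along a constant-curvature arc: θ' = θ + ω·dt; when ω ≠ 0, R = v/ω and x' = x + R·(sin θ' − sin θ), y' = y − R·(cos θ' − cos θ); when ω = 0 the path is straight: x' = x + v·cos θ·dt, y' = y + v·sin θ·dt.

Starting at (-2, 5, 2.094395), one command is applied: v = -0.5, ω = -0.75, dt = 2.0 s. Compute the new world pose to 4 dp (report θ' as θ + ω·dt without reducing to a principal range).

θ' = 2.0944 + -0.75·2.0 = 0.5944
R = v/ω = -0.5/-0.75 = 0.6667
x' = -2 + 0.6667·(sin 0.5944 − sin 2.0944) = -2.2040
y' = 5 − 0.6667·(cos 0.5944 − cos 2.0944) = 4.1143

(-2.2040, 4.1143, 0.5944)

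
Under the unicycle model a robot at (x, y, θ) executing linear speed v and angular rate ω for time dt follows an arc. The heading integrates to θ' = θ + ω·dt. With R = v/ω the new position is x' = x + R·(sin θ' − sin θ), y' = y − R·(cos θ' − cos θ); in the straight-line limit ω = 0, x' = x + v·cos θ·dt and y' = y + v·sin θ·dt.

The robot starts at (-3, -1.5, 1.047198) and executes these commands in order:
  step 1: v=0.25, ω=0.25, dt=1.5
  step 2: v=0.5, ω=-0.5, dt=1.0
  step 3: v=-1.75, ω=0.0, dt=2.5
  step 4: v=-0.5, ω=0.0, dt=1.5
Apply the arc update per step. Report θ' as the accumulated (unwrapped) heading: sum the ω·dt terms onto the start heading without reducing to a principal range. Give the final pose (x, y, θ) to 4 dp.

step 1: θ'=1.4222 (R=1.0000) → pose (-2.8770, -1.1481, 1.4222)
step 2: θ'=0.9222 (R=-1.0000) → pose (-2.6850, -0.6920, 0.9222)
step 3: θ'=0.9222 (straight) → pose (-5.3278, -4.1786, 0.9222)
step 4: θ'=0.9222 (straight) → pose (-5.7809, -4.7763, 0.9222)

(-5.7809, -4.7763, 0.9222)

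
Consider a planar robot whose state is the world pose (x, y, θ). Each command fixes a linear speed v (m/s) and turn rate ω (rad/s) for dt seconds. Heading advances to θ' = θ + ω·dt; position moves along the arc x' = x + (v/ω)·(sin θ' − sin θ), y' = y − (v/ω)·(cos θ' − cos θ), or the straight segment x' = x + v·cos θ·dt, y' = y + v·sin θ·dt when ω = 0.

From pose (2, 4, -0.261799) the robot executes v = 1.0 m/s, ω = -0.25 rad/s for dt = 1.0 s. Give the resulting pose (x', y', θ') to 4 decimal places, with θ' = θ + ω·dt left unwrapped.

θ' = -0.2618 + -0.25·1.0 = -0.5118
R = v/ω = 1.0/-0.25 = -4.0000
x' = 2 + -4.0000·(sin -0.5118 − sin -0.2618) = 2.9237
y' = 4 − -4.0000·(cos -0.5118 − cos -0.2618) = 3.6238

(2.9237, 3.6238, -0.5118)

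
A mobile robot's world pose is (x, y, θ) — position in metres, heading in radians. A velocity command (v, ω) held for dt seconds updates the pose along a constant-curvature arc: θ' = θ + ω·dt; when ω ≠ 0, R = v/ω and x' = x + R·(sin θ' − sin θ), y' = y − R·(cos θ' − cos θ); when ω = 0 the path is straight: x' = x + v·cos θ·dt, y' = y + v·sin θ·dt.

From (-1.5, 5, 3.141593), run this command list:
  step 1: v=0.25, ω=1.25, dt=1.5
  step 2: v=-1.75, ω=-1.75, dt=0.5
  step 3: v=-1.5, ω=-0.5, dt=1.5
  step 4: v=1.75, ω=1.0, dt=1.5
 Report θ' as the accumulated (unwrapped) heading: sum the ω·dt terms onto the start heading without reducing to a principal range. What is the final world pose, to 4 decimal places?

(-1.0850, 4.8582, 4.8916)

step 1: θ'=5.0166 (R=0.2000) → pose (-1.6908, 4.7401, 5.0166)
step 2: θ'=4.1416 (R=1.0000) → pose (-1.5782, 5.5799, 4.1416)
step 3: θ'=3.3916 (R=3.0000) → pose (0.2040, 6.8658, 3.3916)
step 4: θ'=4.8916 (R=1.7500) → pose (-1.0850, 4.8582, 4.8916)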